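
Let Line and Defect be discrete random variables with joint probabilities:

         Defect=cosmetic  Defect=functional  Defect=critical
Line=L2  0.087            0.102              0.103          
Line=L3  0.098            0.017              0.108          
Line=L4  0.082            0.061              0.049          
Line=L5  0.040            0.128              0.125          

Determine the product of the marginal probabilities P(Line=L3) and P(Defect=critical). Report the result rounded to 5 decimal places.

P(Line=L3) = 0.098 + 0.017 + 0.108 = 0.223.
P(Defect=critical) = 0.103 + 0.108 + 0.049 + 0.125 = 0.385.
Product: 0.223 × 0.385 = 0.08586.

0.08586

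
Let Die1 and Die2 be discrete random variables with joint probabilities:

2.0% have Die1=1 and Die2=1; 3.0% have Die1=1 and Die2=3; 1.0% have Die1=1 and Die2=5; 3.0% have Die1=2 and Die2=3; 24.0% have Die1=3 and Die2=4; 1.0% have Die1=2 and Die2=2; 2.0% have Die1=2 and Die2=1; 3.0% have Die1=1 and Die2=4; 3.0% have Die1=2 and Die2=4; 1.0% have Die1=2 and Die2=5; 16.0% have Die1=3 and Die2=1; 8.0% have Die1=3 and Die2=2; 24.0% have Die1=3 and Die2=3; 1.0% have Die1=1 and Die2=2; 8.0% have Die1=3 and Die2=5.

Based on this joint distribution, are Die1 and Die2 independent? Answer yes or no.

yes

Every cell satisfies P(Die1,Die2) = P(Die1)·P(Die2). For instance P(Die1=3) = 0.800, P(Die2=1) = 0.200, and 0.800×0.200 = 0.160 matches the joint entry. So Die1 and Die2 are independent.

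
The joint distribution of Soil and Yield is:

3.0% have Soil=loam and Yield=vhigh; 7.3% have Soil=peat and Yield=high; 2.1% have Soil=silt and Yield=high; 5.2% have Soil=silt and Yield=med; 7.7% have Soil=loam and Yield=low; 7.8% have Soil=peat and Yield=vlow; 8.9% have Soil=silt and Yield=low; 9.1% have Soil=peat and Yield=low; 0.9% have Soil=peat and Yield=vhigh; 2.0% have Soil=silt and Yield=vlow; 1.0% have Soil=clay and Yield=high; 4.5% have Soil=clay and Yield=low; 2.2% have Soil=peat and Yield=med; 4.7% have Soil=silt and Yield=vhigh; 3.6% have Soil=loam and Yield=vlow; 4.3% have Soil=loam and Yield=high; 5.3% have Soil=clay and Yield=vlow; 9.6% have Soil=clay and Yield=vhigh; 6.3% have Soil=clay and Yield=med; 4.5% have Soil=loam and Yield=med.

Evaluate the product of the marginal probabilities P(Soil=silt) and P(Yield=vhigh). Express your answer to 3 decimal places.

0.042

P(Soil=silt) = 0.020 + 0.089 + 0.052 + 0.021 + 0.047 = 0.229.
P(Yield=vhigh) = 0.030 + 0.096 + 0.047 + 0.009 = 0.182.
Product: 0.229 × 0.182 = 0.042.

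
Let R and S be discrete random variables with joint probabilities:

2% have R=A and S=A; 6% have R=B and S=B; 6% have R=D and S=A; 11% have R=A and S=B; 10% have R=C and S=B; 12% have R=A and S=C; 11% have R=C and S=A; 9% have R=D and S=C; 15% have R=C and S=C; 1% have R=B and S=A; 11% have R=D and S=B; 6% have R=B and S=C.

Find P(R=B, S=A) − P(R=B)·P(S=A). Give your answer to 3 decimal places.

-0.016

P(R=B) = 0.01 + 0.06 + 0.06 = 0.13.
P(S=A) = 0.02 + 0.01 + 0.11 + 0.06 = 0.20.
P(R=B, S=A) − P(R=B)P(S=A) = 0.01 − 0.13×0.20 = -0.016.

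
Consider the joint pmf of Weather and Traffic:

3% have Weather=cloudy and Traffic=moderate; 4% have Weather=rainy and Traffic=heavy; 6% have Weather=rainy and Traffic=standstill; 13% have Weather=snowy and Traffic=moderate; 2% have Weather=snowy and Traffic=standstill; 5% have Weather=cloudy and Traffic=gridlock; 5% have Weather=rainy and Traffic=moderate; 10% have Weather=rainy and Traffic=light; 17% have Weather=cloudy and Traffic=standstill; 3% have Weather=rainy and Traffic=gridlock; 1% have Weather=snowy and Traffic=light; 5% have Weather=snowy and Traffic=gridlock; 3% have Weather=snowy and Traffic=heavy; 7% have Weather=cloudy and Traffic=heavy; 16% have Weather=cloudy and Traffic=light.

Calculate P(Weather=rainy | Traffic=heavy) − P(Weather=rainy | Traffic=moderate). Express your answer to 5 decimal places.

P(Traffic=heavy) = 0.07 + 0.04 + 0.03 = 0.14; P(Weather=rainy | Traffic=heavy) = 0.04/0.14 = 0.285714.
P(Traffic=moderate) = 0.03 + 0.05 + 0.13 = 0.21; P(Weather=rainy | Traffic=moderate) = 0.05/0.21 = 0.238095.
Difference = 0.04762.

0.04762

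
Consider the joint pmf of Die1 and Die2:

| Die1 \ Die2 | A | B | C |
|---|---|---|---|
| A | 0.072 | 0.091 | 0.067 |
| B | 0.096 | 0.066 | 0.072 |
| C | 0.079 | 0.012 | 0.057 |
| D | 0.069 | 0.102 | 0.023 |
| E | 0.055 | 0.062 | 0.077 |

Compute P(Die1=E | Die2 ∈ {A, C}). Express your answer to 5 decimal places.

P(Die2=A) = 0.072 + 0.096 + 0.079 + 0.069 + 0.055 = 0.371.
P(Die2=C) = 0.067 + 0.072 + 0.057 + 0.023 + 0.077 = 0.296.
P(Die2 ∈ {A, C}) = 0.371 + 0.296 = 0.667; P(Die1=E, Die2 ∈ {A, C}) = 0.055 + 0.077 = 0.132.
P(Die1=E | Die2 ∈ {A, C}) = 0.132/0.667 = 0.19790.

0.19790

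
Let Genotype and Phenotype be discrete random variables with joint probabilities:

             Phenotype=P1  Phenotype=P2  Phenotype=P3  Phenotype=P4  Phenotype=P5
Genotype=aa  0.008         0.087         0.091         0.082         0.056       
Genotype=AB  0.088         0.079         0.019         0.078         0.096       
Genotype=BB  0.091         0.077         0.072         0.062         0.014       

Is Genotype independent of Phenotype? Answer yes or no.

P(Genotype=aa) = 0.324 and P(Phenotype=P1) = 0.187, so their product is 0.06059, but P(Genotype=aa, Phenotype=P1) = 0.008. Since these differ, Genotype and Phenotype are not independent.

no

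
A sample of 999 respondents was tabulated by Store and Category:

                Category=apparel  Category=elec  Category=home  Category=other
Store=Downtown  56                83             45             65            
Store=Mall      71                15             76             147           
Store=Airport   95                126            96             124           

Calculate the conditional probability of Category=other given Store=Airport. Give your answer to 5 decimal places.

0.28118

Total with Store=Airport: 95 + 126 + 96 + 124 = 441.
P(Category=other | Store=Airport) = 124/441 = 0.28118.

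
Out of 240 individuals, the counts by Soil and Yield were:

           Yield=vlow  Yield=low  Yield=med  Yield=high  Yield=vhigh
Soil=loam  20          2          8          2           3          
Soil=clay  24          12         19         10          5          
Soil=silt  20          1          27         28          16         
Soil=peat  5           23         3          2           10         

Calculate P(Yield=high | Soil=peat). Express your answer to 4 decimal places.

Total with Soil=peat: 5 + 23 + 3 + 2 + 10 = 43.
P(Yield=high | Soil=peat) = 2/43 = 0.0465.

0.0465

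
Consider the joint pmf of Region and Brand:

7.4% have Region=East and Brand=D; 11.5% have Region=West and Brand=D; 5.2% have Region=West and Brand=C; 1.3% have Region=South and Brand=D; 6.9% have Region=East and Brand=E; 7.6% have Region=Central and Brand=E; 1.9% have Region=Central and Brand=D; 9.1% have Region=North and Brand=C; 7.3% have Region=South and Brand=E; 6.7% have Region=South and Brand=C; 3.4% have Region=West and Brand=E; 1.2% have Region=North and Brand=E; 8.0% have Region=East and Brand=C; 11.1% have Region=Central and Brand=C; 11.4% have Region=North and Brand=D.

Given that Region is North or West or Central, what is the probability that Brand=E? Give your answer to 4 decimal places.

0.1955

P(Region=North) = 0.091 + 0.114 + 0.012 = 0.217.
P(Region=West) = 0.052 + 0.115 + 0.034 = 0.201.
P(Region=Central) = 0.111 + 0.019 + 0.076 = 0.206.
P(Region ∈ {North, West, Central}) = 0.217 + 0.201 + 0.206 = 0.624; P(Brand=E, Region ∈ {North, West, Central}) = 0.012 + 0.034 + 0.076 = 0.122.
P(Brand=E | Region ∈ {North, West, Central}) = 0.122/0.624 = 0.1955.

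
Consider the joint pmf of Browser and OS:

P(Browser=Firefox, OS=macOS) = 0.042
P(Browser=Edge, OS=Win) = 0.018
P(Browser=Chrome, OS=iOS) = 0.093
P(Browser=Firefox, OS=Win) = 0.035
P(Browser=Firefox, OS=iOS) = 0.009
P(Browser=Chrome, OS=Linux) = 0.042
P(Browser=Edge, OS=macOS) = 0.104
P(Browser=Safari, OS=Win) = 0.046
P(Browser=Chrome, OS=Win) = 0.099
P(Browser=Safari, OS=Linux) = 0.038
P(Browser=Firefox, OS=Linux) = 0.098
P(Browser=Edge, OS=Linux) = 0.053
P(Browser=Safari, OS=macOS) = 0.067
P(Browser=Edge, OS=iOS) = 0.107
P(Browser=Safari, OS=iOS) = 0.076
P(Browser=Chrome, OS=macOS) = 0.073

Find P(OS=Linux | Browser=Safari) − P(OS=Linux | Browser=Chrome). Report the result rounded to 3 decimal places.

P(Browser=Safari) = 0.046 + 0.067 + 0.038 + 0.076 = 0.227; P(OS=Linux | Browser=Safari) = 0.038/0.227 = 0.1674.
P(Browser=Chrome) = 0.099 + 0.073 + 0.042 + 0.093 = 0.307; P(OS=Linux | Browser=Chrome) = 0.042/0.307 = 0.1368.
Difference = 0.031.

0.031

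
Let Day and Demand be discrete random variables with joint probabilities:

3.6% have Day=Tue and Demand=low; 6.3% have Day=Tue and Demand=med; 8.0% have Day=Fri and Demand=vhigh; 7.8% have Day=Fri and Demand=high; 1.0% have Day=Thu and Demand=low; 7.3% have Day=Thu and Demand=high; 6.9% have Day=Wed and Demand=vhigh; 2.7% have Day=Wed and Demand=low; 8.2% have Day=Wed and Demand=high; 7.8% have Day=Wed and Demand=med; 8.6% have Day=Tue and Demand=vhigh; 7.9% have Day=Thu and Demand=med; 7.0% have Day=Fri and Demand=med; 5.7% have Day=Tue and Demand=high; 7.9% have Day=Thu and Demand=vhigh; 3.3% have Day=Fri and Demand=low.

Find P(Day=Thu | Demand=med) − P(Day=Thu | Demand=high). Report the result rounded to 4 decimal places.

P(Demand=med) = 0.063 + 0.078 + 0.079 + 0.070 = 0.290; P(Day=Thu | Demand=med) = 0.079/0.290 = 0.27241.
P(Demand=high) = 0.057 + 0.082 + 0.073 + 0.078 = 0.290; P(Day=Thu | Demand=high) = 0.073/0.290 = 0.25172.
Difference = 0.0207.

0.0207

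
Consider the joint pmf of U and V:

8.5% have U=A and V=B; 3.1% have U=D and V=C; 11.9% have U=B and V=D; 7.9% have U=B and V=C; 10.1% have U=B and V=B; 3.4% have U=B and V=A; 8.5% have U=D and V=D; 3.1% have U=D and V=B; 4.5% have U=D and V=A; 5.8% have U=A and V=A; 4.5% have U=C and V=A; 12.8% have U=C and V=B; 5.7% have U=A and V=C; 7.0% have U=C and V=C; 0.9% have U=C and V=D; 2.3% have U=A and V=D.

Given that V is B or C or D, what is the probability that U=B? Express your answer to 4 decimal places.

0.3655

P(V=B) = 0.085 + 0.101 + 0.128 + 0.031 = 0.345.
P(V=C) = 0.057 + 0.079 + 0.070 + 0.031 = 0.237.
P(V=D) = 0.023 + 0.119 + 0.009 + 0.085 = 0.236.
P(V ∈ {B, C, D}) = 0.345 + 0.237 + 0.236 = 0.818; P(U=B, V ∈ {B, C, D}) = 0.101 + 0.079 + 0.119 = 0.299.
P(U=B | V ∈ {B, C, D}) = 0.299/0.818 = 0.3655.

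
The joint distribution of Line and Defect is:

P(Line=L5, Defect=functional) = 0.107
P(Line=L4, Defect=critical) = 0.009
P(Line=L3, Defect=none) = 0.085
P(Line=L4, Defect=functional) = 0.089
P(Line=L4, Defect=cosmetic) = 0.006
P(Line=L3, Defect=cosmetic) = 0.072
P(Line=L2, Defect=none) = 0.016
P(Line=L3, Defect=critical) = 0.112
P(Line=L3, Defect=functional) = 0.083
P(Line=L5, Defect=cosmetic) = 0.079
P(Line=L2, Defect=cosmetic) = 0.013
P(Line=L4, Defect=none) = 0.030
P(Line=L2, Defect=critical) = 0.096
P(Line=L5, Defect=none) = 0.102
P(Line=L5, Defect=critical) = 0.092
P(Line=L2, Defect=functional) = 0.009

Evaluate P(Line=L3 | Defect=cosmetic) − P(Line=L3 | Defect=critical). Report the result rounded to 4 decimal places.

P(Defect=cosmetic) = 0.013 + 0.072 + 0.006 + 0.079 = 0.170; P(Line=L3 | Defect=cosmetic) = 0.072/0.170 = 0.42353.
P(Defect=critical) = 0.096 + 0.112 + 0.009 + 0.092 = 0.309; P(Line=L3 | Defect=critical) = 0.112/0.309 = 0.36246.
Difference = 0.0611.

0.0611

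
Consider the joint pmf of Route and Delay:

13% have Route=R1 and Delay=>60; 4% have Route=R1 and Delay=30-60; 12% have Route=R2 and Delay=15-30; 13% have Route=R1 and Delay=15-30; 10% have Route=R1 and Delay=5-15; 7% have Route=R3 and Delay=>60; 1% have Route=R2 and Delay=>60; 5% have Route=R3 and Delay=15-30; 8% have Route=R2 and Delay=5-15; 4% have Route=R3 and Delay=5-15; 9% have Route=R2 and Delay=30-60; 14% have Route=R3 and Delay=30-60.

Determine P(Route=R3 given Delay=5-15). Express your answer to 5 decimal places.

0.18182

P(Delay=5-15) = 0.10 + 0.08 + 0.04 = 0.22.
P(Route=R3 | Delay=5-15) = 0.04/0.22 = 0.18182.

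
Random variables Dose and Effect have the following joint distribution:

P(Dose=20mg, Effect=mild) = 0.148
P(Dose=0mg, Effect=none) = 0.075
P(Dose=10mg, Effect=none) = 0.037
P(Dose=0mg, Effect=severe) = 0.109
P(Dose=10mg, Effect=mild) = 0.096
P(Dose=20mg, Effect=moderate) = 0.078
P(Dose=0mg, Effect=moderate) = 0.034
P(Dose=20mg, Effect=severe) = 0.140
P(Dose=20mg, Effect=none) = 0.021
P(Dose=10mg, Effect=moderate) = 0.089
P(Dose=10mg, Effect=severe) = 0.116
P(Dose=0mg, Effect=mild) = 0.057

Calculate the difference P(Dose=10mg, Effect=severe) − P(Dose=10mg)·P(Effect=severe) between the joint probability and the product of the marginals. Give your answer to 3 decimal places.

P(Dose=10mg) = 0.037 + 0.096 + 0.089 + 0.116 = 0.338.
P(Effect=severe) = 0.109 + 0.116 + 0.140 = 0.365.
P(Dose=10mg, Effect=severe) − P(Dose=10mg)P(Effect=severe) = 0.116 − 0.338×0.365 = -0.007.

-0.007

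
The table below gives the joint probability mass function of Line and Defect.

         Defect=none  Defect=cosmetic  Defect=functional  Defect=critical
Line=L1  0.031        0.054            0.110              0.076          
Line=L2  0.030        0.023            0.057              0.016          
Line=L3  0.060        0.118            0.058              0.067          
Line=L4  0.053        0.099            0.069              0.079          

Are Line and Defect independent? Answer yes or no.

P(Line=L3) = 0.303 and P(Defect=functional) = 0.294, so their product is 0.08908, but P(Line=L3, Defect=functional) = 0.058. Since these differ, Line and Defect are not independent.

no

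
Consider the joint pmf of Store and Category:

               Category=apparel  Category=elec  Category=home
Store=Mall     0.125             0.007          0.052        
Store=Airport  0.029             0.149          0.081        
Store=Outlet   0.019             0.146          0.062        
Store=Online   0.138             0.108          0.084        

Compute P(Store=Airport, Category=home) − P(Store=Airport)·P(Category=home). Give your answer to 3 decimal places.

0.009

P(Store=Airport) = 0.029 + 0.149 + 0.081 = 0.259.
P(Category=home) = 0.052 + 0.081 + 0.062 + 0.084 = 0.279.
P(Store=Airport, Category=home) − P(Store=Airport)P(Category=home) = 0.081 − 0.259×0.279 = 0.009.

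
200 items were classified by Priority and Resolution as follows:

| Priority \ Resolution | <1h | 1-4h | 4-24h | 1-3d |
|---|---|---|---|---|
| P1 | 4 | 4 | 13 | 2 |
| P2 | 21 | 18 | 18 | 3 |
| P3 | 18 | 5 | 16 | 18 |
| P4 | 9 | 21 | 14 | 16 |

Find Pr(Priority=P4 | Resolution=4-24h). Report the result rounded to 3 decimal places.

Total with Resolution=4-24h: 13 + 18 + 16 + 14 = 61.
P(Priority=P4 | Resolution=4-24h) = 14/61 = 0.230.

0.230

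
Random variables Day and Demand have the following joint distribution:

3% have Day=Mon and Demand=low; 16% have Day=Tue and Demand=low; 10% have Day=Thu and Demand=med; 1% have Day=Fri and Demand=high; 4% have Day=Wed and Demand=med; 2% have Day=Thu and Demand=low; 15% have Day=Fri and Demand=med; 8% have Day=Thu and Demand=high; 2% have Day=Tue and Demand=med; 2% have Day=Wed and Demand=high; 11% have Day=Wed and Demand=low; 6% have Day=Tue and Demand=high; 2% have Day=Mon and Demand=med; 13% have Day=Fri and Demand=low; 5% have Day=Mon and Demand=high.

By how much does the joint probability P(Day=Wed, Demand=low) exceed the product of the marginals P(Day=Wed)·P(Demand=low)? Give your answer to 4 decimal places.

P(Day=Wed) = 0.11 + 0.04 + 0.02 = 0.17.
P(Demand=low) = 0.03 + 0.16 + 0.11 + 0.02 + 0.13 = 0.45.
P(Day=Wed, Demand=low) − P(Day=Wed)P(Demand=low) = 0.11 − 0.17×0.45 = 0.0335.

0.0335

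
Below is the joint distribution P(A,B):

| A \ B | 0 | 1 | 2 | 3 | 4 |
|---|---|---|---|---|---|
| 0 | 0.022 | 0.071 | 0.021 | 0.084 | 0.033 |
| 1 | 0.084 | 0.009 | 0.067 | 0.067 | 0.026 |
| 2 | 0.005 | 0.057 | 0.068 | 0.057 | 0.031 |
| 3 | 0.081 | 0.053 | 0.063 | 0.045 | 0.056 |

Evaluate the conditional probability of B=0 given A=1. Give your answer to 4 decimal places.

P(A=1) = 0.084 + 0.009 + 0.067 + 0.067 + 0.026 = 0.253.
P(B=0 | A=1) = 0.084/0.253 = 0.3320.

0.3320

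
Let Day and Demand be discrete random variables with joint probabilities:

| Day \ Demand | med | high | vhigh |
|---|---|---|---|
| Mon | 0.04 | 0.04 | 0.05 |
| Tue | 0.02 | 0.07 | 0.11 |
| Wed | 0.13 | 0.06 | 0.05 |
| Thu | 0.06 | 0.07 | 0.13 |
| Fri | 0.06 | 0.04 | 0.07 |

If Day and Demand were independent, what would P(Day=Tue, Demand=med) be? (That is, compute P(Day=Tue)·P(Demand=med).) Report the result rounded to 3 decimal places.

0.062

P(Day=Tue) = 0.02 + 0.07 + 0.11 = 0.20.
P(Demand=med) = 0.04 + 0.02 + 0.13 + 0.06 + 0.06 = 0.31.
Product: 0.20 × 0.31 = 0.062.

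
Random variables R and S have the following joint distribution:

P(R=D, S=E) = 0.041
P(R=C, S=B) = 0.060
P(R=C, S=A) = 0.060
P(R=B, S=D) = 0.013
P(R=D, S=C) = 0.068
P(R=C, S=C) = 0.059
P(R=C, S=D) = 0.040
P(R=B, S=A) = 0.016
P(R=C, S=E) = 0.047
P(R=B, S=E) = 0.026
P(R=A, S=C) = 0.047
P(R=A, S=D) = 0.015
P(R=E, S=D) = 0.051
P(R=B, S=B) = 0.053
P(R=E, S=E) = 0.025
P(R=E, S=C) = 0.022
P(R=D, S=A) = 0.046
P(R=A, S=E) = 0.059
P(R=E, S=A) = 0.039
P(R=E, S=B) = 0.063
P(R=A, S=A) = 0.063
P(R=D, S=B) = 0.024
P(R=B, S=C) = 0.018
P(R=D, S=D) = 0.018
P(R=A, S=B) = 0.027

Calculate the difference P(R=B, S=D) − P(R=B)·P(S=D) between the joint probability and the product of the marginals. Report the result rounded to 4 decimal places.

-0.0043

P(R=B) = 0.016 + 0.053 + 0.018 + 0.013 + 0.026 = 0.126.
P(S=D) = 0.015 + 0.013 + 0.040 + 0.018 + 0.051 = 0.137.
P(R=B, S=D) − P(R=B)P(S=D) = 0.013 − 0.126×0.137 = -0.0043.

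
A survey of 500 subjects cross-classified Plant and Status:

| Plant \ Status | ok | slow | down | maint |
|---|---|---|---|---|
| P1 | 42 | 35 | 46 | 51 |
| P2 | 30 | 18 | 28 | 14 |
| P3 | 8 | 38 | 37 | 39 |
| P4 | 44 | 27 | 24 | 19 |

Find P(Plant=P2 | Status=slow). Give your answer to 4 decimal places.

Total with Status=slow: 35 + 18 + 38 + 27 = 118.
P(Plant=P2 | Status=slow) = 18/118 = 0.1525.

0.1525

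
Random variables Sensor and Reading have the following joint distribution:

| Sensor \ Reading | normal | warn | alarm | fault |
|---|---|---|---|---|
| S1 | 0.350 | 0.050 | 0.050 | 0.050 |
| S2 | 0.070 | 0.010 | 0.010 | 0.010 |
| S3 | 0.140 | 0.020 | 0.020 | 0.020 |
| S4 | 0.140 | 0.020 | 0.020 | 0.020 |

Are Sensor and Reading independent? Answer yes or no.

yes

Every cell satisfies P(Sensor,Reading) = P(Sensor)·P(Reading). For instance P(Sensor=S4) = 0.200, P(Reading=warn) = 0.100, and 0.200×0.100 = 0.020 matches the joint entry. So Sensor and Reading are independent.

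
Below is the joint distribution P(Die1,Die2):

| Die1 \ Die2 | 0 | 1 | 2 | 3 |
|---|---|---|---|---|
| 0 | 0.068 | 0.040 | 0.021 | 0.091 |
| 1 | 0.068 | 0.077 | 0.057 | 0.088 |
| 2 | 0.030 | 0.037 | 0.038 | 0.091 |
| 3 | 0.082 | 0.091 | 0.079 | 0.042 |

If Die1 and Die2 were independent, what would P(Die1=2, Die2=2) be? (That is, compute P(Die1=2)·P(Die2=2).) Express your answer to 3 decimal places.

P(Die1=2) = 0.030 + 0.037 + 0.038 + 0.091 = 0.196.
P(Die2=2) = 0.021 + 0.057 + 0.038 + 0.079 = 0.195.
Product: 0.196 × 0.195 = 0.038.

0.038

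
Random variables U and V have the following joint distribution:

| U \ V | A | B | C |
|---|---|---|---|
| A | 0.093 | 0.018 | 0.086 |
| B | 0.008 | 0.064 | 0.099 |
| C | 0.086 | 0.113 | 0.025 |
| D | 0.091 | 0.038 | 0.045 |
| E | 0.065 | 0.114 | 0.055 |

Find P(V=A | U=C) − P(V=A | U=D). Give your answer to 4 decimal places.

P(U=C) = 0.086 + 0.113 + 0.025 = 0.224; P(V=A | U=C) = 0.086/0.224 = 0.38393.
P(U=D) = 0.091 + 0.038 + 0.045 = 0.174; P(V=A | U=D) = 0.091/0.174 = 0.52299.
Difference = -0.1391.

-0.1391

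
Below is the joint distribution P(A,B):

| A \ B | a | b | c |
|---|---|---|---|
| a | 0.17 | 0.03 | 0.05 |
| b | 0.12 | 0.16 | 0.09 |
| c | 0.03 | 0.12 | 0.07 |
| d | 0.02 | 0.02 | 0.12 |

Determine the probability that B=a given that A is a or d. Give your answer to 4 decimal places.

P(A=a) = 0.17 + 0.03 + 0.05 = 0.25.
P(A=d) = 0.02 + 0.02 + 0.12 = 0.16.
P(A ∈ {a, d}) = 0.25 + 0.16 = 0.41; P(B=a, A ∈ {a, d}) = 0.17 + 0.02 = 0.19.
P(B=a | A ∈ {a, d}) = 0.19/0.41 = 0.4634.

0.4634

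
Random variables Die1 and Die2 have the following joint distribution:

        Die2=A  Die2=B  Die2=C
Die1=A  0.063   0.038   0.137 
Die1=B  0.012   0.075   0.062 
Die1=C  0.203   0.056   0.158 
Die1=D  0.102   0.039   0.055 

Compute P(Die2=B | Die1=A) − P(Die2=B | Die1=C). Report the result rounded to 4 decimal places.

P(Die1=A) = 0.063 + 0.038 + 0.137 = 0.238; P(Die2=B | Die1=A) = 0.038/0.238 = 0.15966.
P(Die1=C) = 0.203 + 0.056 + 0.158 = 0.417; P(Die2=B | Die1=C) = 0.056/0.417 = 0.13429.
Difference = 0.0254.

0.0254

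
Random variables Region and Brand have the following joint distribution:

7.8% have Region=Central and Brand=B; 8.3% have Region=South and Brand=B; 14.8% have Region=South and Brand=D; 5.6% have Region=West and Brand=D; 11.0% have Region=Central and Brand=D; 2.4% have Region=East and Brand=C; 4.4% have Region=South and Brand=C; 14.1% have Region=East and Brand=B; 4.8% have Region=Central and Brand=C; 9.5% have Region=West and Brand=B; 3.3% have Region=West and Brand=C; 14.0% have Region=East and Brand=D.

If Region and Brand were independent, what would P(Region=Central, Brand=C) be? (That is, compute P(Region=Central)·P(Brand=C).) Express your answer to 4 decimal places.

P(Region=Central) = 0.078 + 0.048 + 0.110 = 0.236.
P(Brand=C) = 0.044 + 0.024 + 0.033 + 0.048 = 0.149.
Product: 0.236 × 0.149 = 0.0352.

0.0352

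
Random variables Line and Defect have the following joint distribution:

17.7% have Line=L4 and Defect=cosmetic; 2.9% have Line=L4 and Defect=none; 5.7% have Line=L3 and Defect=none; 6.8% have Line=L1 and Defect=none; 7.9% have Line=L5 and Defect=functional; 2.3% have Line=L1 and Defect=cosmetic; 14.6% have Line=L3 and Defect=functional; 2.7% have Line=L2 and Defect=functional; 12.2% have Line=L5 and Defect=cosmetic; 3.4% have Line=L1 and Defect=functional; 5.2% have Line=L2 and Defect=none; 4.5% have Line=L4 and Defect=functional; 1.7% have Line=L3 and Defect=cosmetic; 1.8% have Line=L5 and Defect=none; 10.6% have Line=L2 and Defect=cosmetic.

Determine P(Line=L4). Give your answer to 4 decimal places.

P(Line=L4) = 0.029 + 0.177 + 0.045 = 0.251.

0.2510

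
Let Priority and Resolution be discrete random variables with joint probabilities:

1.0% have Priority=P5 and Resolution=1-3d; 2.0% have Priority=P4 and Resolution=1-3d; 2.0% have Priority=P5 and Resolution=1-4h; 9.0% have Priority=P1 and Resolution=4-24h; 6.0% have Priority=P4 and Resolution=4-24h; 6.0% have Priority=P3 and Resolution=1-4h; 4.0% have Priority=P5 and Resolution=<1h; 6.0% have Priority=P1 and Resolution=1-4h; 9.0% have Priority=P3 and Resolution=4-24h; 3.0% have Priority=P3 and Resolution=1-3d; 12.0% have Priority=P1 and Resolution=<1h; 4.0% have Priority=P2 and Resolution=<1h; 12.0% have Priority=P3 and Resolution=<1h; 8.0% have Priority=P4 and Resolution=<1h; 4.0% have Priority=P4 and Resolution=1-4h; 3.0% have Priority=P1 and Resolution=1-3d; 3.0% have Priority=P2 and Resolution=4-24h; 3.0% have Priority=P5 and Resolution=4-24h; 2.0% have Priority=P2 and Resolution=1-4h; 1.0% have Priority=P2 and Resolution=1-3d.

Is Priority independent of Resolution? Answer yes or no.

Every cell satisfies P(Priority,Resolution) = P(Priority)·P(Resolution). For instance P(Priority=P5) = 0.100, P(Resolution=1-3d) = 0.100, and 0.100×0.100 = 0.010 matches the joint entry. So Priority and Resolution are independent.

yes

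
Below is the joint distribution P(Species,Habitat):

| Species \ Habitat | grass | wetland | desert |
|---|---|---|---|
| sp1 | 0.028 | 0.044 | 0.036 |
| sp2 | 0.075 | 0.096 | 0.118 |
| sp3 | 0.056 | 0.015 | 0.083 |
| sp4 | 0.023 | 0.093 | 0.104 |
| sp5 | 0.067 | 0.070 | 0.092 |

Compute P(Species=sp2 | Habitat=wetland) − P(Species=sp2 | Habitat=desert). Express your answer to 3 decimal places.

0.029

P(Habitat=wetland) = 0.044 + 0.096 + 0.015 + 0.093 + 0.070 = 0.318; P(Species=sp2 | Habitat=wetland) = 0.096/0.318 = 0.3019.
P(Habitat=desert) = 0.036 + 0.118 + 0.083 + 0.104 + 0.092 = 0.433; P(Species=sp2 | Habitat=desert) = 0.118/0.433 = 0.2725.
Difference = 0.029.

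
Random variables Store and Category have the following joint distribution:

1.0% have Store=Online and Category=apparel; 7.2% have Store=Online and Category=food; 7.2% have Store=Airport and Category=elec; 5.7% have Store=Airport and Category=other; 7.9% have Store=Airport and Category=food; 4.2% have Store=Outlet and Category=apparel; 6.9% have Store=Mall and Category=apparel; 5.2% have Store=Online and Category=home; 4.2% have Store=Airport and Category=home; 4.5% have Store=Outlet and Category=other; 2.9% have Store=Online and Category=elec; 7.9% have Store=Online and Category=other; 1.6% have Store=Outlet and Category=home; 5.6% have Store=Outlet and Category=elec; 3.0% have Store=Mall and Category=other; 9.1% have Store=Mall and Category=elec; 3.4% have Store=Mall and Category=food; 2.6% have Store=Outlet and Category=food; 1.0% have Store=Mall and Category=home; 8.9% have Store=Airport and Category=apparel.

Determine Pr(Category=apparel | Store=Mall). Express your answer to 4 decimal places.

0.2949

P(Store=Mall) = 0.034 + 0.069 + 0.091 + 0.010 + 0.030 = 0.234.
P(Category=apparel | Store=Mall) = 0.069/0.234 = 0.2949.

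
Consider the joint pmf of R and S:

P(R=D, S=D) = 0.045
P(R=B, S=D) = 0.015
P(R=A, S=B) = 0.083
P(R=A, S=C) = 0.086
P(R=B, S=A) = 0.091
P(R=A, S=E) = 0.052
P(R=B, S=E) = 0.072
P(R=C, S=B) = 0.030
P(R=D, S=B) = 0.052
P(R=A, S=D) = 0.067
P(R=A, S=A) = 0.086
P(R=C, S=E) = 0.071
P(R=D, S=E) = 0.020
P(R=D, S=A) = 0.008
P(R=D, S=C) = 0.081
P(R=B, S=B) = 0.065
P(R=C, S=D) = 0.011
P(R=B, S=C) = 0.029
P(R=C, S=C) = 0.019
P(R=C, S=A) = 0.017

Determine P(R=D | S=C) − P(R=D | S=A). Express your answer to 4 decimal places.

0.3371

P(S=C) = 0.086 + 0.029 + 0.019 + 0.081 = 0.215; P(R=D | S=C) = 0.081/0.215 = 0.37674.
P(S=A) = 0.086 + 0.091 + 0.017 + 0.008 = 0.202; P(R=D | S=A) = 0.008/0.202 = 0.03960.
Difference = 0.3371.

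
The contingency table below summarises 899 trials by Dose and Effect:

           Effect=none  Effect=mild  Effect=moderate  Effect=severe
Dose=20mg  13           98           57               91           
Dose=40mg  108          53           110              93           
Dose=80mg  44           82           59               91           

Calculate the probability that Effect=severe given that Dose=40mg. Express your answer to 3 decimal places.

0.255

Total with Dose=40mg: 108 + 53 + 110 + 93 = 364.
P(Effect=severe | Dose=40mg) = 93/364 = 0.255.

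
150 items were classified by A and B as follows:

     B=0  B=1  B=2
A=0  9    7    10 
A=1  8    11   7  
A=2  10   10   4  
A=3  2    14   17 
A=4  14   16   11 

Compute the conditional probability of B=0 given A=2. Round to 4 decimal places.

Total with A=2: 10 + 10 + 4 = 24.
P(B=0 | A=2) = 10/24 = 0.4167.

0.4167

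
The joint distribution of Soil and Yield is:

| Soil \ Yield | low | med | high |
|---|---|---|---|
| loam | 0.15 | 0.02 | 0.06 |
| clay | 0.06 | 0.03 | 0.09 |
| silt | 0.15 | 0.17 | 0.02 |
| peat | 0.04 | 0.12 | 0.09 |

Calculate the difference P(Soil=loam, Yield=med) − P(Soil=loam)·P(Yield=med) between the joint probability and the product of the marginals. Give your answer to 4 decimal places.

P(Soil=loam) = 0.15 + 0.02 + 0.06 = 0.23.
P(Yield=med) = 0.02 + 0.03 + 0.17 + 0.12 = 0.34.
P(Soil=loam, Yield=med) − P(Soil=loam)P(Yield=med) = 0.02 − 0.23×0.34 = -0.0582.

-0.0582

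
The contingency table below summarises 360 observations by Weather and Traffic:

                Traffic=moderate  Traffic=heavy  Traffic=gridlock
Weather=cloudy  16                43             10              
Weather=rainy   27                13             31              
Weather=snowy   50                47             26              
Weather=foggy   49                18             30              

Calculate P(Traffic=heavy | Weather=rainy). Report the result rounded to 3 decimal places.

Total with Weather=rainy: 27 + 13 + 31 = 71.
P(Traffic=heavy | Weather=rainy) = 13/71 = 0.183.

0.183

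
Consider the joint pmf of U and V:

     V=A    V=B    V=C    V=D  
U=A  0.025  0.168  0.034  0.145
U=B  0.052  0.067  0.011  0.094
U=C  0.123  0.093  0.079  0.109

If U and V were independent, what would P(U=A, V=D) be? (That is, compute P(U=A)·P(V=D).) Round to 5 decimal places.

0.12946

P(U=A) = 0.025 + 0.168 + 0.034 + 0.145 = 0.372.
P(V=D) = 0.145 + 0.094 + 0.109 = 0.348.
Product: 0.372 × 0.348 = 0.12946.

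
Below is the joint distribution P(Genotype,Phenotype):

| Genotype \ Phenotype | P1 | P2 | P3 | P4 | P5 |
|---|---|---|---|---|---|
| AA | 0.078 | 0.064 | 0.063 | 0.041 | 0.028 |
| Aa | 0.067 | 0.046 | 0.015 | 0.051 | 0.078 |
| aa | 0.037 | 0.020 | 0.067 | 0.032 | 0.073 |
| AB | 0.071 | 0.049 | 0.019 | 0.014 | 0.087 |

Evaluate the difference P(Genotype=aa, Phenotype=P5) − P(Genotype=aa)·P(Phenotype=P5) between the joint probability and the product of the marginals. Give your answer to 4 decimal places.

P(Genotype=aa) = 0.037 + 0.020 + 0.067 + 0.032 + 0.073 = 0.229.
P(Phenotype=P5) = 0.028 + 0.078 + 0.073 + 0.087 = 0.266.
P(Genotype=aa, Phenotype=P5) − P(Genotype=aa)P(Phenotype=P5) = 0.073 − 0.229×0.266 = 0.0121.

0.0121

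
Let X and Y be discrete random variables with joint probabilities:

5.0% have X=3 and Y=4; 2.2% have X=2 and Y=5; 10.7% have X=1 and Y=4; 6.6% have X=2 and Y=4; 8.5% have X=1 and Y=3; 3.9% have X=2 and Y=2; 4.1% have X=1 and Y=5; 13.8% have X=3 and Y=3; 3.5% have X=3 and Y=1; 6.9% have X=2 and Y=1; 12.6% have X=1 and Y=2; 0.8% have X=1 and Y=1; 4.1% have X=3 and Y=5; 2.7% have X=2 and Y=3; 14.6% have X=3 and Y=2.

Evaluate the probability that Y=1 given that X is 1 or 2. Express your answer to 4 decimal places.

P(X=1) = 0.008 + 0.126 + 0.085 + 0.107 + 0.041 = 0.367.
P(X=2) = 0.069 + 0.039 + 0.027 + 0.066 + 0.022 = 0.223.
P(X ∈ {1, 2}) = 0.367 + 0.223 = 0.590; P(Y=1, X ∈ {1, 2}) = 0.008 + 0.069 = 0.077.
P(Y=1 | X ∈ {1, 2}) = 0.077/0.590 = 0.1305.

0.1305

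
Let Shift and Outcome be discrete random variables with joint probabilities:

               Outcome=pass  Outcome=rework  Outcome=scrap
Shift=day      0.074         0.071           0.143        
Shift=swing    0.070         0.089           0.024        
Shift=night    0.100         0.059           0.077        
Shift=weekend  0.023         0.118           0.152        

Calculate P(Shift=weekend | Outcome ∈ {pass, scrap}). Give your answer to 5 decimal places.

P(Outcome=pass) = 0.074 + 0.070 + 0.100 + 0.023 = 0.267.
P(Outcome=scrap) = 0.143 + 0.024 + 0.077 + 0.152 = 0.396.
P(Outcome ∈ {pass, scrap}) = 0.267 + 0.396 = 0.663; P(Shift=weekend, Outcome ∈ {pass, scrap}) = 0.023 + 0.152 = 0.175.
P(Shift=weekend | Outcome ∈ {pass, scrap}) = 0.175/0.663 = 0.26395.

0.26395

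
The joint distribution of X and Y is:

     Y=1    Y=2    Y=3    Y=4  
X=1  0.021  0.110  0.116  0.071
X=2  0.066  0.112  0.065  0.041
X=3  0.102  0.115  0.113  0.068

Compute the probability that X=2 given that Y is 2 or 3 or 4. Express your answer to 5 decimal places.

P(Y=2) = 0.110 + 0.112 + 0.115 = 0.337.
P(Y=3) = 0.116 + 0.065 + 0.113 = 0.294.
P(Y=4) = 0.071 + 0.041 + 0.068 = 0.180.
P(Y ∈ {2, 3, 4}) = 0.337 + 0.294 + 0.180 = 0.811; P(X=2, Y ∈ {2, 3, 4}) = 0.112 + 0.065 + 0.041 = 0.218.
P(X=2 | Y ∈ {2, 3, 4}) = 0.218/0.811 = 0.26880.

0.26880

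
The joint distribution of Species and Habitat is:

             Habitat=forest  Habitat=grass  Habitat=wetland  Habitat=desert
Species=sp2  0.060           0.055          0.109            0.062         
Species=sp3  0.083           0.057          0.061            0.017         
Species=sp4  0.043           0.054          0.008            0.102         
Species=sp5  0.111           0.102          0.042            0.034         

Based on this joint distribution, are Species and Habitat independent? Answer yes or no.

P(Species=sp4) = 0.207 and P(Habitat=desert) = 0.215, so their product is 0.04451, but P(Species=sp4, Habitat=desert) = 0.102. Since these differ, Species and Habitat are not independent.

no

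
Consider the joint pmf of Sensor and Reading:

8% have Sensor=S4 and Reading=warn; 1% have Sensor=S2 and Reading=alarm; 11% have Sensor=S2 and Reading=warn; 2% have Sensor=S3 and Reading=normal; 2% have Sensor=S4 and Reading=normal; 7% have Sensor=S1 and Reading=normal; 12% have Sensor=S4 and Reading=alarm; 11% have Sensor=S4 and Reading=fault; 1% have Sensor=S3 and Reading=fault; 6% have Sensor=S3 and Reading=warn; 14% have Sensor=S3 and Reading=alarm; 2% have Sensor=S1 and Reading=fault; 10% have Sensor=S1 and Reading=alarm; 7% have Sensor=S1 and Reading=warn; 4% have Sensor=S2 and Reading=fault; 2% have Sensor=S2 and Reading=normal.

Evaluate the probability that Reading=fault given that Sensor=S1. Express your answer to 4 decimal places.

P(Sensor=S1) = 0.07 + 0.07 + 0.10 + 0.02 = 0.26.
P(Reading=fault | Sensor=S1) = 0.02/0.26 = 0.0769.

0.0769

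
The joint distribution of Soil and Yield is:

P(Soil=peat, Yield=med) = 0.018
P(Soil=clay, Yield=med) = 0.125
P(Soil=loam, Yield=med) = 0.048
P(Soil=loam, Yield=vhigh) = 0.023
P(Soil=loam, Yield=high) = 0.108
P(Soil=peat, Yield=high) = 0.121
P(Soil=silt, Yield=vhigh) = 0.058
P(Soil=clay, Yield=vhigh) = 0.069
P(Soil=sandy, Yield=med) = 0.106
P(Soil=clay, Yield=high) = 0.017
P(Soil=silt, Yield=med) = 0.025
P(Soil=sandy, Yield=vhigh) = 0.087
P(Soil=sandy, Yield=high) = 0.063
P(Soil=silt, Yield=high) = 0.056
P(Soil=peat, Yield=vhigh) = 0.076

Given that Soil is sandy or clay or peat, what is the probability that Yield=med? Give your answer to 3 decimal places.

P(Soil=sandy) = 0.106 + 0.063 + 0.087 = 0.256.
P(Soil=clay) = 0.125 + 0.017 + 0.069 = 0.211.
P(Soil=peat) = 0.018 + 0.121 + 0.076 = 0.215.
P(Soil ∈ {sandy, clay, peat}) = 0.256 + 0.211 + 0.215 = 0.682; P(Yield=med, Soil ∈ {sandy, clay, peat}) = 0.106 + 0.125 + 0.018 = 0.249.
P(Yield=med | Soil ∈ {sandy, clay, peat}) = 0.249/0.682 = 0.365.

0.365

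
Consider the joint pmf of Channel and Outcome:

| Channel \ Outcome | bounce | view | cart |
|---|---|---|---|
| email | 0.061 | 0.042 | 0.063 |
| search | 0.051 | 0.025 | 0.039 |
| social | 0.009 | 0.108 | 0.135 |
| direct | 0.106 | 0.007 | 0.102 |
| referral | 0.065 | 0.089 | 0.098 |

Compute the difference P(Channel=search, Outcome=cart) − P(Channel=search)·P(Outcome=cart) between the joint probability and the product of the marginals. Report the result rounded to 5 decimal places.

P(Channel=search) = 0.051 + 0.025 + 0.039 = 0.115.
P(Outcome=cart) = 0.063 + 0.039 + 0.135 + 0.102 + 0.098 = 0.437.
P(Channel=search, Outcome=cart) − P(Channel=search)P(Outcome=cart) = 0.039 − 0.115×0.437 = -0.01126.

-0.01126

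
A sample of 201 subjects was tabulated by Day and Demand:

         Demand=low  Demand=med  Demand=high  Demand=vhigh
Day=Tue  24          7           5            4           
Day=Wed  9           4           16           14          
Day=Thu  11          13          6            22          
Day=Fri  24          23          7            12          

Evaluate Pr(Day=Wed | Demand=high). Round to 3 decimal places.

Total with Demand=high: 5 + 16 + 6 + 7 = 34.
P(Day=Wed | Demand=high) = 16/34 = 0.471.

0.471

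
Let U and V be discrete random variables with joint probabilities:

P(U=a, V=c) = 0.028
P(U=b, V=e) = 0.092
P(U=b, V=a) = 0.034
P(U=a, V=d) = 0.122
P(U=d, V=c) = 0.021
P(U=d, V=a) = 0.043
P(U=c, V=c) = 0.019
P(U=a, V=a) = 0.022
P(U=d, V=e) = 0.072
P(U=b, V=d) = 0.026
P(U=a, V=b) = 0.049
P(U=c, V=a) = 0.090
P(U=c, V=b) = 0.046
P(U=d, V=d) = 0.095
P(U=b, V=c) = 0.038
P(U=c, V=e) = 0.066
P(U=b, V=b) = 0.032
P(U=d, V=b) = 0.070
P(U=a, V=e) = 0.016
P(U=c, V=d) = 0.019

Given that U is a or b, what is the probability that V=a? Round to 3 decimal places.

0.122

P(U=a) = 0.022 + 0.049 + 0.028 + 0.122 + 0.016 = 0.237.
P(U=b) = 0.034 + 0.032 + 0.038 + 0.026 + 0.092 = 0.222.
P(U ∈ {a, b}) = 0.237 + 0.222 = 0.459; P(V=a, U ∈ {a, b}) = 0.022 + 0.034 = 0.056.
P(V=a | U ∈ {a, b}) = 0.056/0.459 = 0.122.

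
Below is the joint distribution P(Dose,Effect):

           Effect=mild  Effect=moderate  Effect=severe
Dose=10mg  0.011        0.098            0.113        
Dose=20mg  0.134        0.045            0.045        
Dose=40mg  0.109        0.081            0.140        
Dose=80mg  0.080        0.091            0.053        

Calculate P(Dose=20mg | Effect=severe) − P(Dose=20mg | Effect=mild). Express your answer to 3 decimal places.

-0.273

P(Effect=severe) = 0.113 + 0.045 + 0.140 + 0.053 = 0.351; P(Dose=20mg | Effect=severe) = 0.045/0.351 = 0.1282.
P(Effect=mild) = 0.011 + 0.134 + 0.109 + 0.080 = 0.334; P(Dose=20mg | Effect=mild) = 0.134/0.334 = 0.4012.
Difference = -0.273.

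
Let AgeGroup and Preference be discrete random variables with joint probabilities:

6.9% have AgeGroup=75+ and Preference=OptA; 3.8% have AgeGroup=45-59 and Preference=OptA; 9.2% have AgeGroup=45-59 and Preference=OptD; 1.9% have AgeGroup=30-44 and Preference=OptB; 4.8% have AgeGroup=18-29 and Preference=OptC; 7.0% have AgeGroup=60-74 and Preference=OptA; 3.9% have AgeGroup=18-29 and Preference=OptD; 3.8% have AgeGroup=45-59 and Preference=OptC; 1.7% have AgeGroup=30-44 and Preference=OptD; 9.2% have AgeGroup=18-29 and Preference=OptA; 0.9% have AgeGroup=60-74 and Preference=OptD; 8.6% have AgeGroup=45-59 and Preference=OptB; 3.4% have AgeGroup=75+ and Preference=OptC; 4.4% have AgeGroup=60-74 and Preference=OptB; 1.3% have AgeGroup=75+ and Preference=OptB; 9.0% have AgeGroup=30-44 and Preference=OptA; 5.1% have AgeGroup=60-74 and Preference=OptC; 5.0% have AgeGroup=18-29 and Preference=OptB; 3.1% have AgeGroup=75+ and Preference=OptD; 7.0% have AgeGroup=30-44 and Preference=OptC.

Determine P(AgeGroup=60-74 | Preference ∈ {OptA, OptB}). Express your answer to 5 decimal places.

0.19965

P(Preference=OptA) = 0.092 + 0.090 + 0.038 + 0.070 + 0.069 = 0.359.
P(Preference=OptB) = 0.050 + 0.019 + 0.086 + 0.044 + 0.013 = 0.212.
P(Preference ∈ {OptA, OptB}) = 0.359 + 0.212 = 0.571; P(AgeGroup=60-74, Preference ∈ {OptA, OptB}) = 0.070 + 0.044 = 0.114.
P(AgeGroup=60-74 | Preference ∈ {OptA, OptB}) = 0.114/0.571 = 0.19965.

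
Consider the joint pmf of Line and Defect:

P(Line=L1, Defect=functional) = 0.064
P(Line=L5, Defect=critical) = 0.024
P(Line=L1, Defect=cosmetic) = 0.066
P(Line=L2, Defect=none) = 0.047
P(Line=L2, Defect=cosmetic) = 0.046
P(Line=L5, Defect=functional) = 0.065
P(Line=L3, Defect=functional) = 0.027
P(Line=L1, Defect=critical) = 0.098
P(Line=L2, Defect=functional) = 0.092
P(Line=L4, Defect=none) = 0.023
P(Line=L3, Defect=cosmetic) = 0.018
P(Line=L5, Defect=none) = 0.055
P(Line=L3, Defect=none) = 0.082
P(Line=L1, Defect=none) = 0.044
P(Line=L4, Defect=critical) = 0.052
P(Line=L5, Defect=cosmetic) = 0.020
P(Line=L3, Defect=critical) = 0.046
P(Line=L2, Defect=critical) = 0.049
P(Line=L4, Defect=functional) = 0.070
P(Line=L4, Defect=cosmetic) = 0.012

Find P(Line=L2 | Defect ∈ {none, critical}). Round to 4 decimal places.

0.1846

P(Defect=none) = 0.044 + 0.047 + 0.082 + 0.023 + 0.055 = 0.251.
P(Defect=critical) = 0.098 + 0.049 + 0.046 + 0.052 + 0.024 = 0.269.
P(Defect ∈ {none, critical}) = 0.251 + 0.269 = 0.520; P(Line=L2, Defect ∈ {none, critical}) = 0.047 + 0.049 = 0.096.
P(Line=L2 | Defect ∈ {none, critical}) = 0.096/0.520 = 0.1846.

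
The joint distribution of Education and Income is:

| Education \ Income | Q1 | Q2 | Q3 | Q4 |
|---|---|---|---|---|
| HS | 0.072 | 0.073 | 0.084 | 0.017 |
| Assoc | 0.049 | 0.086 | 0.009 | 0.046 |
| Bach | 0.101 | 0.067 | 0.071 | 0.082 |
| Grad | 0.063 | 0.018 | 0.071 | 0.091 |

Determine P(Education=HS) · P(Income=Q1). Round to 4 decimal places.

P(Education=HS) = 0.072 + 0.073 + 0.084 + 0.017 = 0.246.
P(Income=Q1) = 0.072 + 0.049 + 0.101 + 0.063 = 0.285.
Product: 0.246 × 0.285 = 0.0701.

0.0701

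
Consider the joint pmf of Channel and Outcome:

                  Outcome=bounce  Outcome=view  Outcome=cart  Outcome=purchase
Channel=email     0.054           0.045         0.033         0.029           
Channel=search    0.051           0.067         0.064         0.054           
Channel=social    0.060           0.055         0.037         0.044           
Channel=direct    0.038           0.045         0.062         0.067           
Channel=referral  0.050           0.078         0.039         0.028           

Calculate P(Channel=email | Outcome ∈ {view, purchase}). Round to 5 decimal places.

0.14453

P(Outcome=view) = 0.045 + 0.067 + 0.055 + 0.045 + 0.078 = 0.290.
P(Outcome=purchase) = 0.029 + 0.054 + 0.044 + 0.067 + 0.028 = 0.222.
P(Outcome ∈ {view, purchase}) = 0.290 + 0.222 = 0.512; P(Channel=email, Outcome ∈ {view, purchase}) = 0.045 + 0.029 = 0.074.
P(Channel=email | Outcome ∈ {view, purchase}) = 0.074/0.512 = 0.14453.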